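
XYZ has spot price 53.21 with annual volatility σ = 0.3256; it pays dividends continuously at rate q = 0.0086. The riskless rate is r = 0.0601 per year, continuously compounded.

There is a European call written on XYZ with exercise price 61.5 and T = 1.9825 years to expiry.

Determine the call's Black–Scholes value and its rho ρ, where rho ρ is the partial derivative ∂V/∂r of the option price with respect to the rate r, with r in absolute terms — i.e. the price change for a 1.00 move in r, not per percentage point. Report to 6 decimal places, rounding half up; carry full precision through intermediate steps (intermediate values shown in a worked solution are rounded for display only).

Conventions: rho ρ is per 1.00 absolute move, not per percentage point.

σ√T = 0.3256·√1.9825 = 0.458449
d₁ = (ln(S/K) + (r−q+σ²/2)T) / (σ√T) = (ln(53.21/61.5) + (0.0601−0.0086+0.3256²/2)·1.9825) / 0.458449 = (-0.144791 + 0.207186) / 0.458449 = 0.136102
d₂ = d₁ − σ√T = 0.136102 − 0.458449 = -0.322347
e^{−rT} = 0.887676
e^{−qT} = 0.983095
N(d₁) = 0.554130,  N(d₂) = 0.373595
Call price V = S·e^{−qT}·N(d₁) − K·e^{−rT}·N(d₂) = 28.986785 − 20.395319 = 8.591466
ρ = K·T·e^{−rT}·N(d₂) = 40.433719

price = 8.591466
ρ = 40.433719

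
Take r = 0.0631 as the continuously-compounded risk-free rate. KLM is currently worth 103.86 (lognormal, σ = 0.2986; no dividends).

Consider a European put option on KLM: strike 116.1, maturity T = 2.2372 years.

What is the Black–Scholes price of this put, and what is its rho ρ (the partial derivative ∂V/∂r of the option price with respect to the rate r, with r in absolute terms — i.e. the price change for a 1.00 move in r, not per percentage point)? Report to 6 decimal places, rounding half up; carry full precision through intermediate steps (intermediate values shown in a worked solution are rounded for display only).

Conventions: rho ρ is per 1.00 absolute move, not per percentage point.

σ√T = 0.2986·√2.2372 = 0.446624
d₁ = (ln(S/K) + (r+σ²/2)T) / (σ√T) = (ln(103.86/116.1) + (0.0631+0.2986²/2)·2.2372) / 0.446624 = (-0.111408 + 0.240904) / 0.446624 = 0.289944
d₂ = d₁ − σ√T = 0.289944 − 0.446624 = -0.156681
e^{−rT} = 0.868344
N(−d₁) = 0.385930,  N(−d₂) = 0.562252
Put price V = K·e^{−rT}·N(−d₂) − S·N(−d₁) = 56.683256 − 40.082656 = 16.600600
ρ = −K·T·e^{−rT}·N(−d₂) = -126.811780

price = 16.600600
ρ = -126.811780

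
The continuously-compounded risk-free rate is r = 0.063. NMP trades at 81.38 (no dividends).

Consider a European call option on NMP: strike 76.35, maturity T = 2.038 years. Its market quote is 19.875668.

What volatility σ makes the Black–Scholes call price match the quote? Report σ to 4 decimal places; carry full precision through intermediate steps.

sigma = 0.2714

At σ = 0.2714 the Black–Scholes value reproduces the quote:
σ√T = 0.2714·√2.038 = 0.387447
d₁ = (ln(S/K) + (r+σ²/2)T) / (σ√T) = (ln(81.38/76.35) + (0.063+0.2714²/2)·2.038) / 0.387447 = (0.063802 + 0.203451) / 0.387447 = 0.689780
d₂ = d₁ − σ√T = 0.689780 − 0.387447 = 0.302333
e^{−rT} = 0.879507
N(d₁) = 0.754834,  N(d₂) = 0.618801
V = S·N(d₁) − K·e^{−rT}·N(d₂) = 61.428369 − 41.552701 = 19.875668 (the observed quote) — the price is monotone increasing in volatility, hence this σ is the only solution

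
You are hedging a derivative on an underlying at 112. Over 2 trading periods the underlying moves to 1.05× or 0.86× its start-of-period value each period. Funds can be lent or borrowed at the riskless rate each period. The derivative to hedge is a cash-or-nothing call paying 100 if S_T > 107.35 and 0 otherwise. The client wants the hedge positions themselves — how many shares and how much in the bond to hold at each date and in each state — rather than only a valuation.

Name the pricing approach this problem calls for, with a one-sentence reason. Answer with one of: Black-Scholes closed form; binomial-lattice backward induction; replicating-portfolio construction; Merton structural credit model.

framework: replicating-portfolio construction

Key observation: the mandate to exhibit the hedge at every date and state singles out the replicating-portfolio construction on the 2-period tree with factors 1.05 and 0.86 from 112.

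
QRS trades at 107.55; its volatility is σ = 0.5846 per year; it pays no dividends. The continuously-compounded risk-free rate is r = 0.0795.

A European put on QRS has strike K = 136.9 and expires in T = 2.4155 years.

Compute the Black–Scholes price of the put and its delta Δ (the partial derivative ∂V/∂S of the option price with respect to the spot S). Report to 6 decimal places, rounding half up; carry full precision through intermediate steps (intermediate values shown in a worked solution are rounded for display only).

σ√T = 0.5846·√2.4155 = 0.908578
d₁ = (ln(S/K) + (r+σ²/2)T) / (σ√T) = (ln(107.55/136.9) + (0.0795+0.5846²/2)·2.4155) / 0.908578 = (-0.241295 + 0.604789) / 0.908578 = 0.400070
d₂ = d₁ − σ√T = 0.400070 − 0.908578 = -0.508509
e^{−rT} = 0.825280
N(−d₁) = 0.344553,  N(−d₂) = 0.694452
Put price V = K·e^{−rT}·N(−d₂) − S·N(−d₁) = 78.459748 − 37.056633 = 41.403115
Δ = −N(−d₁) = -0.344553

price = 41.403115
Δ = -0.344553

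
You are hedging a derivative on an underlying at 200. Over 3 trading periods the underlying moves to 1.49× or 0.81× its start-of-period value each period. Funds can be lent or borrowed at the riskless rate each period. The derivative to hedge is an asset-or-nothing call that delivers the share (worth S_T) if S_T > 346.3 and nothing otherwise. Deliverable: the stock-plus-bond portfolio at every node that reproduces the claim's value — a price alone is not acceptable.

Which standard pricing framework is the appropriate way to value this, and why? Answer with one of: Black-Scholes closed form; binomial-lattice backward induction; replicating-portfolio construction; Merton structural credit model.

Key observation: what is demanded is not a single number but the (Δ, B) position at each node of the 1.49/0.81 tree starting at 200; constructing those positions is the replicating-portfolio method.

framework: replicating-portfolio construction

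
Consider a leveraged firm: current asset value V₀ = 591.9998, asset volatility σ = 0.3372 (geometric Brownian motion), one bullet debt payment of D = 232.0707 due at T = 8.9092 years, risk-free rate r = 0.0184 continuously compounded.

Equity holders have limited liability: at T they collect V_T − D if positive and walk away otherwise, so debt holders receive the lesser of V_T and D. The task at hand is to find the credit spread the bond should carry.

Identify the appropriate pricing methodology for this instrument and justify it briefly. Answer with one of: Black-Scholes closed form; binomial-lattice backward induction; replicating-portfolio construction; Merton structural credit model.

framework: Merton structural credit model

Key observation: the asked-for credit quantity lives on the firm's capital structure — asset value, asset volatility, debt face 232.0707 — which is the structural model's domain.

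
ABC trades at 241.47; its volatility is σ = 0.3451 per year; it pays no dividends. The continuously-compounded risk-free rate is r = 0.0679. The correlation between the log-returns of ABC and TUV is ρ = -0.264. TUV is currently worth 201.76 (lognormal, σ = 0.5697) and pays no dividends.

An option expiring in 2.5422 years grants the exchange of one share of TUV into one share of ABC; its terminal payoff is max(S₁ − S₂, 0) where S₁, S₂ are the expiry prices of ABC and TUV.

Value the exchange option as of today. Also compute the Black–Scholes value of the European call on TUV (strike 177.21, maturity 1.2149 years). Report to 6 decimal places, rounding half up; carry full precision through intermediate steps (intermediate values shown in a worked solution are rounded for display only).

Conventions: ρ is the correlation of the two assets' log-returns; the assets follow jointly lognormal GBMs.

σ_eff = √(σ₁² + σ₂² − 2ρσ₁σ₂) = √(0.3451² + 0.5697² − 2·-0.264·0.3451·0.5697) = 0.739905
d₁ = (ln(S₁/S₂) + (q₂ − q₁ + σ_eff²/2)T) / (σ_eff√T) = (ln(241.47/201.76) + (0.0 − 0.0 + 0.273729)·2.5422) / 1.179724 = 0.742157
d₂ = d₁ − σ_eff√T = 0.742157 − 1.179724 = -0.437567
N(d₁) = 0.771004,  N(d₂) = 0.330850
V = S₁·e^{−q₁T}·N(d₁) − S₂·e^{−q₂T}·N(d₂) = 186.174338 − 66.752318 = 119.422021
[vanilla: TUV call K=177.21]
σ√T = 0.5697·√1.2149 = 0.627938
d₁ = (ln(S/K) + (r+σ²/2)T) / (σ√T) = (ln(201.76/177.21) + (0.0679+0.5697²/2)·1.2149) / 0.627938 = (0.129743 + 0.279645) / 0.627938 = 0.651956
d₂ = d₁ − σ√T = 0.651956 − 0.627938 = 0.024019
e^{−rT} = 0.920819
N(d₁) = 0.742785,  N(d₂) = 0.509581
price = S·N(d₁) − K·e^{−rT}·N(d₂) = 149.864371 − 83.152616 = 66.711755

exchange price = 119.422021
price(TUV call K=177.21) = 66.711755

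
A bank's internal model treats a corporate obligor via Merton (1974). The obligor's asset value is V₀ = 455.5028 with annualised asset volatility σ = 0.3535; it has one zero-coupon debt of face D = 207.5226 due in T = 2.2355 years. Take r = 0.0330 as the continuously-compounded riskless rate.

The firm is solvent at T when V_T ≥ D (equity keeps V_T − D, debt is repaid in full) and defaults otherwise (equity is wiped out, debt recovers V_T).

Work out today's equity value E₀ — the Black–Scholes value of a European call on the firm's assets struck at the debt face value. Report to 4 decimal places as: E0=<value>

E0=266.0658

Equity is a call on the firm's assets struck at D = 207.5226:
d₁ = [ln(V₀/D) + (r + σ²/2)T] / (σ√T)
   = [ln(455.5028/207.5226) + (0.0330 + 0.5·0.3535²)·2.2355] / (0.3535·√2.2355)
   = [0.786162 + 0.213448] / 0.528539 = 1.891271
d₂ = d₁ − σ√T = 1.891271 − 0.528539 = 1.362732
N(d₁) = 0.970706,  N(d₂) = 0.913517,  e^(−rT) = 0.928884
E₀ = V₀·N(d₁) − D·e^(−rT)·N(d₂)
   = 455.5028·0.970706 − 207.5226·0.928884·0.913517 = 266.065783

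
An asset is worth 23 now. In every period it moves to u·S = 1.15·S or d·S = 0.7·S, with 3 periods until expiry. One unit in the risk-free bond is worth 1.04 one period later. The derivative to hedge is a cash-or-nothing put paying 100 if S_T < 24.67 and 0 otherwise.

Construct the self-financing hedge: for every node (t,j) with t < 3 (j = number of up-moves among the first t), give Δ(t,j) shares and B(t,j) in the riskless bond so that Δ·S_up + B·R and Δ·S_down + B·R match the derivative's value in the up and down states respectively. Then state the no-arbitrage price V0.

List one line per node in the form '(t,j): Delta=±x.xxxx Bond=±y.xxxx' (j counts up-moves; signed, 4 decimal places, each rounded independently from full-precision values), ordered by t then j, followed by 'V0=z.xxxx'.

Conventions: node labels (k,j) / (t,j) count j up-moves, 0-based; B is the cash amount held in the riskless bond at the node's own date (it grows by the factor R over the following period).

(0,0): Delta=-5.0995 Bond=167.8435
(1,0): Delta=0.0000 Bond=92.4556
(1,1): Delta=-6.1037 Bond=201.1195
(2,0): Delta=0.0000 Bond=96.1538
(2,1): Delta=0.0000 Bond=96.1538
(2,2): Delta=-7.3057 Bond=245.7265
V0=50.5555

Under the risk-neutral measure, an up-move has probability p* = (R−d)/(u−d) = 0.7556 and values discount at R = 1.04.
Expiry values: V(3,0)=100.0000, V(3,1)=100.0000, V(3,2)=100.0000, V(3,3)=0.0000
  t=2,j=0: stock 11.2700 → up 12.9605 (V=100.0000), down 7.8890 (V=100.0000). Price 96.1538; hedge Δ=0.0000, bond B=96.1538.
  t=2,j=1: stock 18.5150 → up 21.2922 (V=100.0000), down 12.9605 (V=100.0000). Price 96.1538; hedge Δ=0.0000, bond B=96.1538.
  t=2,j=2: stock 30.4175 → up 34.9801 (V=0.0000), down 21.2922 (V=100.0000). Price 23.5043; hedge Δ=-7.3057, bond B=245.7265.
  t=1,j=0: stock 16.1000 → up 18.5150 (V=96.1538), down 11.2700 (V=96.1538). Price 92.4556; hedge Δ=0.0000, bond B=92.4556.
  t=1,j=1: stock 26.4500 → up 30.4175 (V=23.5043), down 18.5150 (V=96.1538). Price 39.6760; hedge Δ=-6.1037, bond B=201.1195.
  t=0,j=0: stock 23.0000 → up 26.4500 (V=39.6760), down 16.1000 (V=92.4556). Price 50.5555; hedge Δ=-5.0995, bond B=167.8435.
As a check, the time-0 holding Δ(0,0)·S0 + B(0,0) comes to 50.5555 — exactly V0.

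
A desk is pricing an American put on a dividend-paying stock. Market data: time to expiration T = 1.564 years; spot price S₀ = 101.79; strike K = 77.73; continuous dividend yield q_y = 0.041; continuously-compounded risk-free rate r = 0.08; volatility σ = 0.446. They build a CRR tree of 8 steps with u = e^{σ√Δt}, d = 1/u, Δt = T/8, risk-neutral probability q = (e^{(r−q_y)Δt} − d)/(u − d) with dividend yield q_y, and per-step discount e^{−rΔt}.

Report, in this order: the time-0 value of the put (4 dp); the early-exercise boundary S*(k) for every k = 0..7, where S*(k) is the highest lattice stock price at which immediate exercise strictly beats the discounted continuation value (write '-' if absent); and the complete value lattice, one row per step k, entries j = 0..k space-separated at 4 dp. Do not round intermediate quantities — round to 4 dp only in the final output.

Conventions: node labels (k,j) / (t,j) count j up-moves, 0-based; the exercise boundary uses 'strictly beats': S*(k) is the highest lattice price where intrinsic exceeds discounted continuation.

params: Δt=0.19550 u=1.21799 d=0.82103 q=0.47014 e^(-rΔt)=0.98448
t_8 payoffs: 56.7135 46.5521 31.4778 9.1150 0.0000 0.0000 0.0000 0.0000 0.0000
t_7: node(7,0) S=25.5978 payoff=52.1322 vs cont=51.1303 → 52.1322 [stop]  node(7,1) S=37.9743 payoff=39.7557 vs cont=38.8527 → 39.7557 [stop]  node(7,2) S=56.3347 payoff=21.3953 vs cont=20.6388 → 21.3953 [stop]  node(7,3) S=83.5722 payoff=0.0000 vs cont=4.7547 → 4.7547 [wait]  node(7,4) S=123.9790 payoff=0.0000 vs cont=0.0000 → 0.0000 [wait]  node(7,5) S=183.9224 payoff=0.0000 vs cont=0.0000 → 0.0000 [wait]  node(7,6) S=272.8480 payoff=0.0000 vs cont=0.0000 → 0.0000 [wait]  node(7,7) S=404.7688 payoff=0.0000 vs cont=0.0000 → 0.0000 [wait]  ⇒ S*(7)=56.3347
t_6: node(6,0) S=31.1779 payoff=46.5521 vs cont=45.5948 → 46.5521 [stop]  node(6,1) S=46.2522 payoff=31.4778 vs cont=30.6408 → 31.4778 [stop]  node(6,2) S=68.6150 payoff=9.1150 vs cont=13.3613 → 13.3613 [wait]  node(6,3) S=101.7900 payoff=0.0000 vs cont=2.4803 → 2.4803 [wait]  node(6,4) S=151.0050 payoff=0.0000 vs cont=0.0000 → 0.0000 [wait]  node(6,5) S=224.0153 payoff=0.0000 vs cont=0.0000 → 0.0000 [wait]  node(6,6) S=332.3257 payoff=0.0000 vs cont=0.0000 → 0.0000 [wait]  ⇒ S*(6)=46.2522
t_5: node(5,0) S=37.9743 payoff=39.7557 vs cont=38.8527 → 39.7557 [stop]  node(5,1) S=56.3347 payoff=21.3953 vs cont=22.6042 → 22.6042 [wait]  node(5,2) S=83.5722 payoff=0.0000 vs cont=8.1177 → 8.1177 [wait]  node(5,3) S=123.9790 payoff=0.0000 vs cont=1.2938 → 1.2938 [wait]  node(5,4) S=183.9224 payoff=0.0000 vs cont=0.0000 → 0.0000 [wait]  node(5,5) S=272.8480 payoff=0.0000 vs cont=0.0000 → 0.0000 [wait]  ⇒ S*(5)=37.9743
t_4: node(4,0) S=46.2522 payoff=31.4778 vs cont=31.2003 → 31.4778 [stop]  node(4,1) S=68.6150 payoff=9.1150 vs cont=15.5485 → 15.5485 [wait]  node(4,2) S=101.7900 payoff=0.0000 vs cont=4.8333 → 4.8333 [wait]  node(4,3) S=151.0050 payoff=0.0000 vs cont=0.6749 → 0.6749 [wait]  node(4,4) S=224.0153 payoff=0.0000 vs cont=0.0000 → 0.0000 [wait]  ⇒ S*(4)=46.2522
t_3: node(3,0) S=56.3347 payoff=21.3953 vs cont=23.6165 → 23.6165 [wait]  node(3,1) S=83.5722 payoff=0.0000 vs cont=10.3478 → 10.3478 [wait]  node(3,2) S=123.9790 payoff=0.0000 vs cont=2.8336 → 2.8336 [wait]  node(3,3) S=183.9224 payoff=0.0000 vs cont=0.3520 → 0.3520 [wait]  ⇒ S*(3)=-
t_2: node(2,0) S=68.6150 payoff=9.1150 vs cont=17.1087 → 17.1087 [wait]  node(2,1) S=101.7900 payoff=0.0000 vs cont=6.7093 → 6.7093 [wait]  node(2,2) S=151.0050 payoff=0.0000 vs cont=1.6411 → 1.6411 [wait]  ⇒ S*(2)=-
t_1: node(1,0) S=83.5722 payoff=0.0000 vs cont=12.0299 → 12.0299 [wait]  node(1,1) S=123.9790 payoff=0.0000 vs cont=4.2594 → 4.2594 [wait]  ⇒ S*(1)=-
t_0: node(0,0) S=101.7900 payoff=0.0000 vs cont=8.2467 → 8.2467 [wait]  ⇒ S*(0)=-

price = 8.2467
boundary = - - - - 46.2522 37.9743 46.2522 56.3347
tree:
8.2467
12.0299 4.2594
17.1087 6.7093 1.6411
23.6165 10.3478 2.8336 0.3520
31.4778 15.5485 4.8333 0.6749 0.0000
39.7557 22.6042 8.1177 1.2938 0.0000 0.0000
46.5521 31.4778 13.3613 2.4803 0.0000 0.0000 0.0000
52.1322 39.7557 21.3953 4.7547 0.0000 0.0000 0.0000 0.0000
56.7135 46.5521 31.4778 9.1150 0.0000 0.0000 0.0000 0.0000 0.0000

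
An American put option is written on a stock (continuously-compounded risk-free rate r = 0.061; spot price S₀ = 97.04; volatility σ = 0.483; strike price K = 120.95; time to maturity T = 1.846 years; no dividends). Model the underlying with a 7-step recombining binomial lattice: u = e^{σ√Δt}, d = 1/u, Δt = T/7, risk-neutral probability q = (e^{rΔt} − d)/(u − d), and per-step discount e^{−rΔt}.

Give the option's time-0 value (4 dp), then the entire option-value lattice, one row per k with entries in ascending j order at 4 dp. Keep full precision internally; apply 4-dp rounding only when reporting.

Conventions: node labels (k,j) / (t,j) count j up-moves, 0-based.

price = 34.7600
tree:
34.7600
47.1943 21.9733
61.8606 32.3260 11.0871
74.8406 45.8050 18.2804 3.3792
84.9694 61.8606 29.3263 6.4874 0.0000
92.8731 74.8406 45.2266 12.4544 0.0000 0.0000
99.0407 84.9694 61.8606 23.9100 0.0000 0.0000 0.0000
103.8535 92.8731 74.8406 45.2266 0.0000 0.0000 0.0000 0.0000

params: Δt=0.26371 u=1.28151 d=0.78033 q=0.47066 e^(-rΔt)=0.98404
t_7 payoffs: 103.8535 92.8731 74.8406 45.2266 0.0000 0.0000 0.0000 0.0000
k=6: node(6,0) S=21.9093 payoff=99.0407 vs cont=97.1106 → 99.0407 [stop]  node(6,1) S=35.9806 payoff=84.9694 vs cont=83.0393 → 84.9694 [stop]  node(6,2) S=59.0894 payoff=61.8606 vs cont=59.9305 → 61.8606 [stop]  node(6,3) S=97.0400 payoff=23.9100 vs cont=23.5580 → 23.9100 [stop]  node(6,4) S=159.3646 payoff=0.0000 vs cont=0.0000 → 0.0000 [wait]  node(6,5) S=261.7175 payoff=0.0000 vs cont=0.0000 → 0.0000 [wait]  node(6,6) S=429.8072 payoff=0.0000 vs cont=0.0000 → 0.0000 [wait]
k=5: node(5,0) S=28.0769 payoff=92.8731 vs cont=90.9430 → 92.8731 [stop]  node(5,1) S=46.1094 payoff=74.8406 vs cont=72.9105 → 74.8406 [stop]  node(5,2) S=75.7234 payoff=45.2266 vs cont=43.2965 → 45.2266 [stop]  node(5,3) S=124.3573 payoff=0.0000 vs cont=12.4544 → 12.4544 [wait]  node(5,4) S=204.2266 payoff=0.0000 vs cont=0.0000 → 0.0000 [wait]  node(5,5) S=335.3924 payoff=0.0000 vs cont=0.0000 → 0.0000 [wait]
k=4: node(4,0) S=35.9806 payoff=84.9694 vs cont=83.0393 → 84.9694 [stop]  node(4,1) S=59.0894 payoff=61.8606 vs cont=59.9305 → 61.8606 [stop]  node(4,2) S=97.0400 payoff=23.9100 vs cont=29.3263 → 29.3263 [wait]  node(4,3) S=159.3646 payoff=0.0000 vs cont=6.4874 → 6.4874 [wait]  node(4,4) S=261.7175 payoff=0.0000 vs cont=0.0000 → 0.0000 [wait]
k=3: node(3,0) S=46.1094 payoff=74.8406 vs cont=72.9105 → 74.8406 [stop]  node(3,1) S=75.7234 payoff=45.2266 vs cont=45.8050 → 45.8050 [wait]  node(3,2) S=124.3573 payoff=0.0000 vs cont=18.2804 → 18.2804 [wait]  node(3,3) S=204.2266 payoff=0.0000 vs cont=3.3792 → 3.3792 [wait]
k=2: node(2,0) S=59.0894 payoff=61.8606 vs cont=60.1984 → 61.8606 [stop]  node(2,1) S=97.0400 payoff=23.9100 vs cont=32.3260 → 32.3260 [wait]  node(2,2) S=159.3646 payoff=0.0000 vs cont=11.0871 → 11.0871 [wait]
k=1: node(1,0) S=75.7234 payoff=45.2266 vs cont=47.1943 → 47.1943 [wait]  node(1,1) S=124.3573 payoff=0.0000 vs cont=21.9733 → 21.9733 [wait]
k=0: node(0,0) S=97.0400 payoff=23.9100 vs cont=34.7600 → 34.7600 [wait]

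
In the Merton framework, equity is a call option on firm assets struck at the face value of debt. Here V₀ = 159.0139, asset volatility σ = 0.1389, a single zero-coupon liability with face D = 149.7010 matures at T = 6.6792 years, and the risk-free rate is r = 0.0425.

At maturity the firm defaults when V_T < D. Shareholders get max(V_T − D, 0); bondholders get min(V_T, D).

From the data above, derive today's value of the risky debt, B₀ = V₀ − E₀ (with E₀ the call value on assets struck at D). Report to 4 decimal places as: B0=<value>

Work the structural quantities from V₀ = 159.0139 against face 149.7010:
d₁ = [ln(V₀/D) + (r + σ²/2)T] / (σ√T)
   = [ln(159.0139/149.7010) + (0.0425 + 0.5·0.1389²)·6.6792] / (0.1389·√6.6792)
   = [0.060352 + 0.348298] / 0.358975 = 1.138377
d₂ = d₁ − σ√T = 1.138377 − 0.358975 = 0.779402
N(d₁) = 0.872519,  N(d₂) = 0.782129,  e^(−rT) = 0.752868
E₀ = V₀·N(d₁) − D·e^(−rT)·N(d₂)
   = 159.0139·0.872519 − 149.7010·0.752868·0.782129 = 50.592757
B₀ = V₀ − E₀ = 159.0139 − 50.592757 = 108.421143

B0=108.4211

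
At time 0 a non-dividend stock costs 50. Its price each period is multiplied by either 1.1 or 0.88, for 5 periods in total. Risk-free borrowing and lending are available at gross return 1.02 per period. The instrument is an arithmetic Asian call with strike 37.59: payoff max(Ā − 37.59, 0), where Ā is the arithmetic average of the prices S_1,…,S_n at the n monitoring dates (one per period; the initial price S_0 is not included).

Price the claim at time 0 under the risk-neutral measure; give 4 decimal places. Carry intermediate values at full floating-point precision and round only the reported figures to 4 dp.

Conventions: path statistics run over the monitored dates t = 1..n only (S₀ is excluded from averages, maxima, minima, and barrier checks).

price = 14.0658

With p* = (R−d)/(u−d) = 0.6364, sum probability × payoff across the paths and divide by R^5.
Enumerate all 2^5 = 32 price paths (U = up ×1.1, D = down ×0.88); each path with k up-moves has probability p*^k·(1−p*)^(5−k).
DDDDD: Ā=34.6330, payoff=0.0000, prob=0.006358
UDDDD: Ā=43.2912, payoff=5.7012, prob=0.011127
DUDDD: Ā=41.0912, payoff=3.5012, prob=0.011127
UUDDD: Ā=51.3641, payoff=13.7741, prob=0.019472
DDUDD: Ā=39.1552, payoff=1.5652, prob=0.011127
UDUDD: Ā=48.9441, payoff=11.3541, prob=0.019472
DUUDD: Ā=46.7441, payoff=9.1541, prob=0.019472
UUUDD: Ā=58.4301, payoff=20.8401, prob=0.034076
DDDUD: Ā=37.4516, payoff=0.0000, prob=0.011127
UDDUD: Ā=46.8145, payoff=9.2245, prob=0.019472
DUDUD: Ā=44.6145, payoff=7.0245, prob=0.019472
UUDUD: Ā=55.7681, payoff=18.1781, prob=0.034076
DDUUD: Ā=42.6785, payoff=5.0885, prob=0.019472
UDUUD: Ā=53.3481, payoff=15.7581, prob=0.034076
DUUUD: Ā=51.1481, payoff=13.5581, prob=0.034076
UUUUD: Ā=63.9351, payoff=26.3451, prob=0.059633
DDDDU: Ā=35.9523, payoff=0.0000, prob=0.011127
UDDDU: Ā=44.9404, payoff=7.3504, prob=0.019472
DUDDU: Ā=42.7404, payoff=5.1504, prob=0.019472
UUDDU: Ā=53.4255, payoff=15.8355, prob=0.034076
DDUDU: Ā=40.8044, payoff=3.2144, prob=0.019472
UDUDU: Ā=51.0055, payoff=13.4155, prob=0.034076
DUUDU: Ā=48.8055, payoff=11.2155, prob=0.034076
UUUDU: Ā=61.0069, payoff=23.4169, prob=0.059633
DDDUU: Ā=39.1007, payoff=1.5107, prob=0.019472
UDDUU: Ā=48.8759, payoff=11.2859, prob=0.034076
DUDUU: Ā=46.6759, payoff=9.0859, prob=0.034076
UUDUU: Ā=58.3449, payoff=20.7549, prob=0.059633
DDUUU: Ā=44.7399, payoff=7.1499, prob=0.034076
UDUUU: Ā=55.9249, payoff=18.3349, prob=0.059633
DUUUU: Ā=53.7249, payoff=16.1349, prob=0.059633
UUUUU: Ā=67.1561, payoff=29.5661, prob=0.104358
Price = Σ prob·payoff / R^5 = 15.529774 / 1.104081 = 14.0658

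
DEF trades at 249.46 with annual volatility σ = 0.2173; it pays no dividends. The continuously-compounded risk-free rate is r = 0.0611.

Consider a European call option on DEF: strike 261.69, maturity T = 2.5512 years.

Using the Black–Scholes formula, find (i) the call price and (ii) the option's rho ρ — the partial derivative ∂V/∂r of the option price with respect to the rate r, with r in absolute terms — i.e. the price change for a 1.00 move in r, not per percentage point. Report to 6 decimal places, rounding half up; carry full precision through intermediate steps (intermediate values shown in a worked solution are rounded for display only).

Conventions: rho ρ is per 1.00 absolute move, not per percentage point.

price = 46.929311
ρ = 316.907060

σ√T = 0.2173·√2.5512 = 0.347082
d₁ = (ln(S/K) + (r+σ²/2)T) / (σ√T) = (ln(249.46/261.69) + (0.0611+0.2173²/2)·2.5512) / 0.347082 = (-0.047862 + 0.216111) / 0.347082 = 0.484754
d₂ = d₁ − σ√T = 0.484754 − 0.347082 = 0.137672
e^{−rT} = 0.855663
N(d₁) = 0.686074,  N(d₂) = 0.554750
Call price V = S·N(d₁) − K·e^{−rT}·N(d₂) = 171.148134 − 124.218822 = 46.929311
ρ = K·T·e^{−rT}·N(d₂) = 316.907060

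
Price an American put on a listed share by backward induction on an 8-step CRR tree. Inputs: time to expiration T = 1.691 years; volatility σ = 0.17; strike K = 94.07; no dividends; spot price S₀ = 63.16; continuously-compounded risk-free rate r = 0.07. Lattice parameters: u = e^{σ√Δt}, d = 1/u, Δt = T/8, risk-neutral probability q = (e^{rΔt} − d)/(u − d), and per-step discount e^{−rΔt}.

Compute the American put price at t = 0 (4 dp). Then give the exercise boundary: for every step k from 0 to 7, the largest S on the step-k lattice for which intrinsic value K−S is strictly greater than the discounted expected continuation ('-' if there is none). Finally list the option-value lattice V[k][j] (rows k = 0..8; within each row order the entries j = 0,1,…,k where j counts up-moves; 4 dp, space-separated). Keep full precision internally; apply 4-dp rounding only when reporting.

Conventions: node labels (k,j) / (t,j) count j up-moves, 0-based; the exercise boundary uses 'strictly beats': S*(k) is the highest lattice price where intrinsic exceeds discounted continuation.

price = 30.9100
boundary = 63.1600 68.2945 73.8465 79.8497 73.8465 79.8497 73.8465 79.8497
tree:
30.9100
35.6585 25.7755
40.0500 30.9100 20.2235
44.1113 35.6585 25.7755 14.2203
47.8673 40.0500 30.9100 20.2235 8.2236
51.3409 44.1113 35.6585 25.7755 14.2203 4.0175
54.5534 47.8673 40.0500 30.9100 20.2235 7.7775 1.3507
57.5243 51.3409 44.1113 35.6585 25.7755 14.2203 3.2310 0.0000
60.2719 54.5534 47.8673 40.0500 30.9100 20.2235 7.7290 0.0000 0.0000

Δt=0.21138, u=1.08129, d=0.92482, q=0.57573, disc=e^(-rΔt)=0.98531
k=8 terminal: V=max(K-S,0) → 60.2719 54.5534 47.8673 40.0500 30.9100 20.2235 7.7290 0.0000 0.0000
k=7: j=0 S=36.5457 intr=57.5243 cont=56.1427 V=57.5243[EX]; j=1 S=42.7291 intr=51.3409 cont=49.9593 V=51.3409[EX]; j=2 S=49.9587 intr=44.1113 cont=42.7297 V=44.1113[EX]; j=3 S=58.4115 intr=35.6585 cont=34.2769 V=35.6585[EX]; j=4 S=68.2945 intr=25.7755 cont=24.3938 V=25.7755[EX]; j=5 S=79.8497 intr=14.2203 cont=12.8386 V=14.2203[EX]; j=6 S=93.3600 intr=0.7100 cont=3.2310 V=3.2310[hold]; j=7 S=109.1562 intr=0.0000 cont=0.0000 V=0.0000[hold]  S*(7)=79.8497
k=6: j=0 S=39.5166 intr=54.5534 cont=53.1718 V=54.5534[EX]; j=1 S=46.2027 intr=47.8673 cont=46.4857 V=47.8673[EX]; j=2 S=54.0200 intr=40.0500 cont=38.6684 V=40.0500[EX]; j=3 S=63.1600 intr=30.9100 cont=29.5284 V=30.9100[EX]; j=4 S=73.8465 intr=20.2235 cont=18.8419 V=20.2235[EX]; j=5 S=86.3410 intr=7.7290 cont=7.7775 V=7.7775[hold]; j=6 S=100.9496 intr=0.0000 cont=1.3507 V=1.3507[hold]  S*(6)=73.8465
k=5: j=0 S=42.7291 intr=51.3409 cont=49.9593 V=51.3409[EX]; j=1 S=49.9587 intr=44.1113 cont=42.7297 V=44.1113[EX]; j=2 S=58.4115 intr=35.6585 cont=34.2769 V=35.6585[EX]; j=3 S=68.2945 intr=25.7755 cont=24.3938 V=25.7755[EX]; j=4 S=79.8497 intr=14.2203 cont=12.8661 V=14.2203[EX]; j=5 S=93.3600 intr=0.7100 cont=4.0175 V=4.0175[hold]  S*(5)=79.8497
k=4: j=0 S=46.2027 intr=47.8673 cont=46.4857 V=47.8673[EX]; j=1 S=54.0200 intr=40.0500 cont=38.6684 V=40.0500[EX]; j=2 S=63.1600 intr=30.9100 cont=29.5284 V=30.9100[EX]; j=3 S=73.8465 intr=20.2235 cont=18.8419 V=20.2235[EX]; j=4 S=86.3410 intr=7.7290 cont=8.2236 V=8.2236[hold]  S*(4)=73.8465
k=3: j=0 S=49.9587 intr=44.1113 cont=42.7297 V=44.1113[EX]; j=1 S=58.4115 intr=35.6585 cont=34.2769 V=35.6585[EX]; j=2 S=68.2945 intr=25.7755 cont=24.3938 V=25.7755[EX]; j=3 S=79.8497 intr=14.2203 cont=13.1192 V=14.2203[EX]  S*(3)=79.8497
k=2: j=0 S=54.0200 intr=40.0500 cont=38.6684 V=40.0500[EX]; j=1 S=63.1600 intr=30.9100 cont=29.5284 V=30.9100[EX]; j=2 S=73.8465 intr=20.2235 cont=18.8419 V=20.2235[EX]  S*(2)=73.8465
k=1: j=0 S=58.4115 intr=35.6585 cont=34.2769 V=35.6585[EX]; j=1 S=68.2945 intr=25.7755 cont=24.3938 V=25.7755[EX]  S*(1)=68.2945
k=0: j=0 S=63.1600 intr=30.9100 cont=29.5284 V=30.9100[EX]  S*(0)=63.1600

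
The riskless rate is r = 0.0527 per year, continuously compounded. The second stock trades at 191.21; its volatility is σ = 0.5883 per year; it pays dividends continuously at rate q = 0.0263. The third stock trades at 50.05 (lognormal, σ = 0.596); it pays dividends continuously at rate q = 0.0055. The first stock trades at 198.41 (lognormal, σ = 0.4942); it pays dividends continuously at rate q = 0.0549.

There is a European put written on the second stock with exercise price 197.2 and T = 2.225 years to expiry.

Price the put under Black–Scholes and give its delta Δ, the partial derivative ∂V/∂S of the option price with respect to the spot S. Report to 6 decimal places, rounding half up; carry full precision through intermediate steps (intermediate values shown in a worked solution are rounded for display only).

σ√T = 0.5883·√2.225 = 0.877534
d₁ = (ln(S/K) + (r−q+σ²/2)T) / (σ√T) = (ln(191.21/197.2) + (0.0527−0.0263+0.5883²/2)·2.225) / 0.877534 = (-0.030846 + 0.443773) / 0.877534 = 0.470554
d₂ = d₁ − σ√T = 0.470554 − 0.877534 = -0.406980
e^{−rT} = 0.889356
e^{−qT} = 0.943162
N(−d₁) = 0.318980,  N(−d₂) = 0.657989
Put price V = K·e^{−rT}·N(−d₂) − S·e^{−qT}·N(−d₁) = 115.398748 − 57.525439 = 57.873309
Δ = −e^{−qT}·N(−d₁) = -0.300850

price = 57.873309
Δ = -0.300850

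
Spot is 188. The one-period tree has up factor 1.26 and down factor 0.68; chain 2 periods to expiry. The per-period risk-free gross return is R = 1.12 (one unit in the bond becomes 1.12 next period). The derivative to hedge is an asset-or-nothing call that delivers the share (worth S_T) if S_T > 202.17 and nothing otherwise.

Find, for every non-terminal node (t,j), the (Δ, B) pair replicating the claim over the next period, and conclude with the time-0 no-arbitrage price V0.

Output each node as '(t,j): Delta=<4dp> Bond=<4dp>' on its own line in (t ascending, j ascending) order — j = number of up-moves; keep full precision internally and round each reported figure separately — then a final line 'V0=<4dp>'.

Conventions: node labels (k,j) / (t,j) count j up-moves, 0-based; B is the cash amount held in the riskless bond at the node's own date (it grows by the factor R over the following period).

Risk-neutral probability p* = (R−d)/(u−d) = (1.12−0.68)/(1.26−0.68) = 0.7586.
Terminal payoffs: V(2,0)=0.0000, V(2,1)=0.0000, V(2,2)=298.4688
  t=1,j=0: stock 127.8400 → up 161.0784 (V=0.0000), down 86.9312 (V=0.0000). Price 0.0000; hedge Δ=0.0000, bond B=0.0000.
  t=1,j=1: stock 236.8800 → up 298.4688 (V=298.4688), down 161.0784 (V=0.0000). Price 202.1648; hedge Δ=2.1724, bond B=-312.4366.
  t=0,j=0: stock 188.0000 → up 236.8800 (V=202.1648), down 127.8400 (V=0.0000). Price 136.9343; hedge Δ=1.8540, bond B=-211.6257.
As a check, the time-0 holding Δ(0,0)·S0 + B(0,0) comes to 136.9343 — exactly V0.

(0,0): Delta=1.8540 Bond=-211.6257
(1,0): Delta=0.0000 Bond=0.0000
(1,1): Delta=2.1724 Bond=-312.4366
V0=136.9343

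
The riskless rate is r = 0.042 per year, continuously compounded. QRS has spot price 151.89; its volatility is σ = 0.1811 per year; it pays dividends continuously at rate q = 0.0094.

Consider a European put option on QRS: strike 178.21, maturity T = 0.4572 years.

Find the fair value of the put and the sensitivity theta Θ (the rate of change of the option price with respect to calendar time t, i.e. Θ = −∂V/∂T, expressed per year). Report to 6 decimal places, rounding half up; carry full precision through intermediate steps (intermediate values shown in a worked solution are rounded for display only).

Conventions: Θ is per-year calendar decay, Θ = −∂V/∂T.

price = 24.736348
Θ = 1.018579

σ√T = 0.1811·√0.4572 = 0.122454
d₁ = (ln(S/K) + (r−q+σ²/2)T) / (σ√T) = (ln(151.89/178.21) + (0.042−0.0094+0.1811²/2)·0.4572) / 0.122454 = (-0.159806 + 0.022402) / 0.122454 = -1.122089
d₂ = d₁ − σ√T = -1.122089 − 0.122454 = -1.244543
e^{−rT} = 0.980981
e^{−qT} = 0.995712
N(−d₁) = 0.869088,  N(−d₂) = 0.893350
Put price V = K·e^{−rT}·N(−d₂) − S·e^{−qT}·N(−d₁) = 156.175992 − 131.439644 = 24.736348
φ(d₁) = (1/√(2π))·e^{−d₁²/2} = 0.212571
Θ = −S·e^{−qT}·φ(d₁)·σ/(2√T) − q·S·e^{−qT}·N(−d₁) + r·K·e^{−rT}·N(−d₂) = −4.305280 − 1.235533 + 6.559392 = 1.018579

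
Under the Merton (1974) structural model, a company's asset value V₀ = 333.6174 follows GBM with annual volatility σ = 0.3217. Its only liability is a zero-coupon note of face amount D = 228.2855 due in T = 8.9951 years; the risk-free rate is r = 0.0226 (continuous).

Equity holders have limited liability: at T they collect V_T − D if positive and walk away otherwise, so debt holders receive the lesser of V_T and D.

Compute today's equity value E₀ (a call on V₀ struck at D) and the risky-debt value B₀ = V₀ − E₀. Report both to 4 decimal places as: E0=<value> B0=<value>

E0=185.2035 B0=148.4139

Work the structural quantities from V₀ = 333.6174 against face 228.2855:
d₁ = [ln(V₀/D) + (r + σ²/2)T] / (σ√T)
   = [ln(333.6174/228.2855) + (0.0226 + 0.5·0.3217²)·8.9951] / (0.3217·√8.9951)
   = [0.379398 + 0.668745] / 0.964837 = 1.086341
d₂ = d₁ − σ√T = 1.086341 − 0.964837 = 0.121504
N(d₁) = 0.861336,  N(d₂) = 0.548354,  e^(−rT) = 0.816042
E₀ = V₀·N(d₁) − D·e^(−rT)·N(d₂)
   = 333.6174·0.861336 − 228.2855·0.816042·0.548354 = 185.203463
B₀ = V₀ − E₀ = 333.6174 − 185.203463 = 148.413937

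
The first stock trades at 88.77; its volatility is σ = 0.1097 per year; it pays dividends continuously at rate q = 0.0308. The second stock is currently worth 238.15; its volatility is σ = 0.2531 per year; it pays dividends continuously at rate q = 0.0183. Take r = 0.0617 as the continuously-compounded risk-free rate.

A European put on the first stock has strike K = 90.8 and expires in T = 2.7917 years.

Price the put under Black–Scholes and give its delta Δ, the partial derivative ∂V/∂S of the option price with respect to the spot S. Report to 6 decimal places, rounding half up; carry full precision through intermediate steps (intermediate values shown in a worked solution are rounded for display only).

σ√T = 0.1097·√2.7917 = 0.183291
d₁ = (ln(S/K) + (r−q+σ²/2)T) / (σ√T) = (ln(88.77/90.8) + (0.0617−0.0308+0.1097²/2)·2.7917) / 0.183291 = (-0.022611 + 0.103061) / 0.183291 = 0.438924
d₂ = d₁ − σ√T = 0.438924 − 0.183291 = 0.255633
e^{−rT} = 0.841770
e^{−qT} = 0.917609
N(−d₁) = 0.330358,  N(−d₂) = 0.399117
Put price V = K·e^{−rT}·N(−d₂) − S·e^{−qT}·N(−d₁) = 30.505622 − 26.909705 = 3.595917
Δ = −e^{−qT}·N(−d₁) = -0.303140

price = 3.595917
Δ = -0.303140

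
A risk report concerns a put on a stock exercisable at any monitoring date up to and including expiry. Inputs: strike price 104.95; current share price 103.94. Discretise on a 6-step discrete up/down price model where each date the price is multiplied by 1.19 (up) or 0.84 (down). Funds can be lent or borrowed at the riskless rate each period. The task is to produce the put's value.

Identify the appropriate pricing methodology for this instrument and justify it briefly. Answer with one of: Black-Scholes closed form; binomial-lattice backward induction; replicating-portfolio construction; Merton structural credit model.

framework: binomial-lattice backward induction

Key observation: with exercise allowed before expiry on a discrete up/down model (6 steps from spot 103.94), the strike-104.95 put's value must be rolled back through the tree testing early exercise at each node.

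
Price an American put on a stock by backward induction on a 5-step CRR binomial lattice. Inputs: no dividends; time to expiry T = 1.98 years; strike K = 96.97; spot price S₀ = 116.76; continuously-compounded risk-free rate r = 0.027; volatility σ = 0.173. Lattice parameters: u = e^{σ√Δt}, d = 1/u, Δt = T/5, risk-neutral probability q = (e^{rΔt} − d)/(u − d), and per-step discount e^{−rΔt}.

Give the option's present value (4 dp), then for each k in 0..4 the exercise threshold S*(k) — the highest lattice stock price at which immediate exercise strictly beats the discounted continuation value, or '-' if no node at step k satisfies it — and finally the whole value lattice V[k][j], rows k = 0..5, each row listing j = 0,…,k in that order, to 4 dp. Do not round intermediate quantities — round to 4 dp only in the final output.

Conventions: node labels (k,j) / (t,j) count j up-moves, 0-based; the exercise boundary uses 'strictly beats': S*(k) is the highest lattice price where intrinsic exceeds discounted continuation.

price = 2.3872
boundary = - - - - 75.5395
tree:
2.3872
4.3529 0.6369
7.7343 1.3470 0.0000
13.2453 2.8489 0.0000 0.0000
21.4305 6.0251 0.0000 0.0000 0.0000
29.2224 12.7425 0.0000 0.0000 0.0000 0.0000

Δt=0.39600, u=1.11501, d=0.89685, q=0.52208, disc=e^(-rΔt)=0.98936
k=5 terminal: V=max(K-S,0) → 29.2224 12.7425 0.0000 0.0000 0.0000 0.0000
k=4: j=0 S=75.5395 intr=21.4305 cont=20.3993 V=21.4305[EX]; j=1 S=93.9148 intr=3.0552 cont=6.0251 V=6.0251[hold]; j=2 S=116.7600 intr=0.0000 cont=0.0000 V=0.0000[hold]; j=3 S=145.1624 intr=0.0000 cont=0.0000 V=0.0000[hold]; j=4 S=180.4739 intr=0.0000 cont=0.0000 V=0.0000[hold]  S*(4)=75.5395
k=3: j=0 S=84.2275 intr=12.7425 cont=13.2453 V=13.2453[hold]; j=1 S=104.7162 intr=0.0000 cont=2.8489 V=2.8489[hold]; j=2 S=130.1890 intr=0.0000 cont=0.0000 V=0.0000[hold]; j=3 S=161.8580 intr=0.0000 cont=0.0000 V=0.0000[hold]  S*(3)=-
k=2: j=0 S=93.9148 intr=3.0552 cont=7.7343 V=7.7343[hold]; j=1 S=116.7600 intr=0.0000 cont=1.3470 V=1.3470[hold]; j=2 S=145.1624 intr=0.0000 cont=0.0000 V=0.0000[hold]  S*(2)=-
k=1: j=0 S=104.7162 intr=0.0000 cont=4.3529 V=4.3529[hold]; j=1 S=130.1890 intr=0.0000 cont=0.6369 V=0.6369[hold]  S*(1)=-
k=0: j=0 S=116.7600 intr=0.0000 cont=2.3872 V=2.3872[hold]  S*(0)=-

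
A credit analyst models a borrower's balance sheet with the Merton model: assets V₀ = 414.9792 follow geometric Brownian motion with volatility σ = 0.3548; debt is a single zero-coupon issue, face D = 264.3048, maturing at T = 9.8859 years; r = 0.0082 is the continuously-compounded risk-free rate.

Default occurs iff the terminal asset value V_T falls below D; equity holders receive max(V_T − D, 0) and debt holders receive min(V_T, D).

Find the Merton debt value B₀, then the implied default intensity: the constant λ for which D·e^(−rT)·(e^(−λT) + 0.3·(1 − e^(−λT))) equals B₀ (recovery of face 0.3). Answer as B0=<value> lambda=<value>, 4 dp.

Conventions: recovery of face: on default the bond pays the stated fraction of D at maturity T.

B0=176.4237 lambda=0.0507

Equity is a call on the firm's assets struck at D = 264.3048:
d₁ = [ln(V₀/D) + (r + σ²/2)T] / (σ√T)
   = [ln(414.9792/264.3048) + (0.0082 + 0.5·0.3548²)·9.8859] / (0.3548·√9.8859)
   = [0.451125 + 0.703298] / 1.115557 = 1.034840
d₂ = d₁ − σ√T = 1.034840 − 1.115557 = -0.080716
N(d₁) = 0.849628,  N(d₂) = 0.467834,  e^(−rT) = 0.922134
E₀ = V₀·N(d₁) − D·e^(−rT)·N(d₂)
   = 414.9792·0.849628 − 264.3048·0.922134·0.467834 = 238.555510
B₀ = V₀ − E₀ = 414.9792 − 238.555510 = 176.423690
e^(−λT) = (B₀·e^(rT)/D − 0.3)/(1 − 0.3) = (176.4237·1.084441/264.3048 − 0.3)/0.7 = 0.60552169
λ = −ln(0.60552169)/9.8859 = 0.050745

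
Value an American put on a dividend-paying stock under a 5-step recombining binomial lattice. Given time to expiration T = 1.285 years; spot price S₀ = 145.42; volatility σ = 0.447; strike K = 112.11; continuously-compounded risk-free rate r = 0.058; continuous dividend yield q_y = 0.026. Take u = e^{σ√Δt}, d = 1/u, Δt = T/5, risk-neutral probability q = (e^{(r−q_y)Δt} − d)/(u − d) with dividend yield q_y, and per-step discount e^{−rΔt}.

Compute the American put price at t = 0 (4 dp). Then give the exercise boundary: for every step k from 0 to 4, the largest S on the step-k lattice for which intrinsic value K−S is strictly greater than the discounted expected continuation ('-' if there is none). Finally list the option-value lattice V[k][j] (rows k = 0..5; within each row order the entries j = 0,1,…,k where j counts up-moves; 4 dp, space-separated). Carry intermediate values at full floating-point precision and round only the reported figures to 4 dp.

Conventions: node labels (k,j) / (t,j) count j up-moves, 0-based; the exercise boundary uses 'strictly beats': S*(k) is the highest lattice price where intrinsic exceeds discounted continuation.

price = 9.8817
boundary = - - - 73.6853 58.7444
tree:
9.8817
16.0239 3.0406
25.2958 5.7329 0.0000
38.4247 10.8090 0.0000 0.0000
53.3656 20.3797 0.0000 0.0000 0.0000
65.2770 38.4247 0.0000 0.0000 0.0000 0.0000

params: Δt=0.25700 u=1.25434 d=0.79723 q=0.46166 e^(-rΔt)=0.98520
t_5 payoffs: 65.2770 38.4247 0.0000 0.0000 0.0000 0.0000
t_4: node(4,0) S=58.7444 payoff=53.3656 vs cont=52.0981 → 53.3656 [stop]  node(4,1) S=92.4263 payoff=19.6837 vs cont=20.3797 → 20.3797 [wait]  node(4,2) S=145.4200 payoff=0.0000 vs cont=0.0000 → 0.0000 [wait]  node(4,3) S=228.7983 payoff=0.0000 vs cont=0.0000 → 0.0000 [wait]  node(4,4) S=359.9826 payoff=0.0000 vs cont=0.0000 → 0.0000 [wait]  ⇒ S*(4)=58.7444
t_3: node(3,0) S=73.6853 payoff=38.4247 vs cont=37.5732 → 38.4247 [stop]  node(3,1) S=115.9337 payoff=0.0000 vs cont=10.8090 → 10.8090 [wait]  node(3,2) S=182.4057 payoff=0.0000 vs cont=0.0000 → 0.0000 [wait]  node(3,3) S=286.9903 payoff=0.0000 vs cont=0.0000 → 0.0000 [wait]  ⇒ S*(3)=73.6853
t_2: node(2,0) S=92.4263 payoff=19.6837 vs cont=25.2958 → 25.2958 [wait]  node(2,1) S=145.4200 payoff=0.0000 vs cont=5.7329 → 5.7329 [wait]  node(2,2) S=228.7983 payoff=0.0000 vs cont=0.0000 → 0.0000 [wait]  ⇒ S*(2)=-
t_1: node(1,0) S=115.9337 payoff=0.0000 vs cont=16.0239 → 16.0239 [wait]  node(1,1) S=182.4057 payoff=0.0000 vs cont=3.0406 → 3.0406 [wait]  ⇒ S*(1)=-
t_0: node(0,0) S=145.4200 payoff=0.0000 vs cont=9.8817 → 9.8817 [wait]  ⇒ S*(0)=-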